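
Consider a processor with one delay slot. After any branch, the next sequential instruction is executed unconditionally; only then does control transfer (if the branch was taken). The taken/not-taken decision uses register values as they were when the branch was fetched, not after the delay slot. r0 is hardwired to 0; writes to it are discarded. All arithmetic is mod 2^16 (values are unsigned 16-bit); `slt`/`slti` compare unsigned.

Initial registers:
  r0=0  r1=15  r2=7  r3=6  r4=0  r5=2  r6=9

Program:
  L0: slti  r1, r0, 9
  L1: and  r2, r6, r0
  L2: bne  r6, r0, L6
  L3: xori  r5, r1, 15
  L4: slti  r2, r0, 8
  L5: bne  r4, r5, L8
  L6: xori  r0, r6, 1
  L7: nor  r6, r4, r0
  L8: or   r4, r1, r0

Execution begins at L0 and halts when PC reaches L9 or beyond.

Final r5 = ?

14

[0] slti  r1, r0, 9  →  {r0:0, r1:1, r2:7, r3:6, r4:0, r5:2, r6:9}
[1] and  r2, r6, r0  →  {r0:0, r1:1, r2:0, r3:6, r4:0, r5:2, r6:9}
[2] bne  r6, r0, L6  →  {r0:0, r1:1, r2:0, r3:6, r4:0, r5:2, r6:9}  ⟨branch taken⟩
[3] xori  r5, r1, 15  →  {r0:0, r1:1, r2:0, r3:6, r4:0, r5:14, r6:9}
[6] xori  r0, r6, 1  →  {r0:0, r1:1, r2:0, r3:6, r4:0, r5:14, r6:9}
[7] nor  r6, r4, r0  →  {r0:0, r1:1, r2:0, r3:6, r4:0, r5:14, r6:65535}
[8] or   r4, r1, r0  →  {r0:0, r1:1, r2:0, r3:6, r4:1, r5:14, r6:65535}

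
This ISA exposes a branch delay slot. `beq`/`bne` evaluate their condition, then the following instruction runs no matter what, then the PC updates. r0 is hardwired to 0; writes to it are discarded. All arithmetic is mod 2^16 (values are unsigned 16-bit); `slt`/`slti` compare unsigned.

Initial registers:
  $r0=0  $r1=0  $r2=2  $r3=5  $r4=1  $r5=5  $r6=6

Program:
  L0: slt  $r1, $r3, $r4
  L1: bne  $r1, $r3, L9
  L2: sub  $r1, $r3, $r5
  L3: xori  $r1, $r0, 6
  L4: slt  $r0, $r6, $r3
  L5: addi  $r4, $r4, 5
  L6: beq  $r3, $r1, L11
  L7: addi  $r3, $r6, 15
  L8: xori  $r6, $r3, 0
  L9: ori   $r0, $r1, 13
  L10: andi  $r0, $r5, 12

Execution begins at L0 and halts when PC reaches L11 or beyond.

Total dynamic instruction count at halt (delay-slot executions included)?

5

[0] slt  $r1, $r3, $r4  →  {$r0:0, $r1:0, $r2:2, $r3:5, $r4:1, $r5:5, $r6:6}
[1] bne  $r1, $r3, L9  →  {$r0:0, $r1:0, $r2:2, $r3:5, $r4:1, $r5:5, $r6:6}  ⟨branch taken⟩
[2] sub  $r1, $r3, $r5  →  {$r0:0, $r1:0, $r2:2, $r3:5, $r4:1, $r5:5, $r6:6}
[9] ori   $r0, $r1, 13  →  {$r0:0, $r1:0, $r2:2, $r3:5, $r4:1, $r5:5, $r6:6}
[10] andi  $r0, $r5, 12  →  {$r0:0, $r1:0, $r2:2, $r3:5, $r4:1, $r5:5, $r6:6}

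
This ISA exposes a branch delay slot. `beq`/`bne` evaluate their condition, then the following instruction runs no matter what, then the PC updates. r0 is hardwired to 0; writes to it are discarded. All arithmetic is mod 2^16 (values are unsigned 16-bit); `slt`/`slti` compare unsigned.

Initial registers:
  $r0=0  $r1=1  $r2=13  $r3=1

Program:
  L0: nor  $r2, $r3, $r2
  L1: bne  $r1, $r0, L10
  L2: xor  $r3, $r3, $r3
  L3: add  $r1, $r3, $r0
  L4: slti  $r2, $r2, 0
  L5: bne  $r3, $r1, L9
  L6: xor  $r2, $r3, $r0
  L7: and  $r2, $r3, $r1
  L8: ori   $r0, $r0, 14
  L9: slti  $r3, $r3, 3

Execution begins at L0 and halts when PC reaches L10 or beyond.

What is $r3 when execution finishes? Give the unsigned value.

[0] nor  $r2, $r3, $r2  →  {$r0:0, $r1:1, $r2:65522, $r3:1}
[1] bne  $r1, $r0, L10  →  {$r0:0, $r1:1, $r2:65522, $r3:1}  ⟨branch taken⟩
[2] xor  $r3, $r3, $r3  →  {$r0:0, $r1:1, $r2:65522, $r3:0}

0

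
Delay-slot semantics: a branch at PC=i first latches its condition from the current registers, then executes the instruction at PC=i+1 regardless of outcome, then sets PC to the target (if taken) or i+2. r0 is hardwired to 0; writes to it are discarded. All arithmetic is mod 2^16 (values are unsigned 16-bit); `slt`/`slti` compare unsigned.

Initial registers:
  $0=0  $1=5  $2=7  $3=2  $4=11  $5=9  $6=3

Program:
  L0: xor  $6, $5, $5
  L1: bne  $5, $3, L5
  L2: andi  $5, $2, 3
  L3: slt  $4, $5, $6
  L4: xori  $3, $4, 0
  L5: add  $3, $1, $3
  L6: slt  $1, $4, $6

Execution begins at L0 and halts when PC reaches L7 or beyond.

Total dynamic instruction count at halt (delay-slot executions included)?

  step pc=0: xor  $6, $5, $5  regs=(0,5,7,2,11,9,0)
  step pc=1: bne  $5, $3, L5  cond=T  regs=(0,5,7,2,11,9,0)
  step pc=2: andi  $5, $2, 3  regs=(0,5,7,2,11,3,0)
  step pc=5: add  $3, $1, $3  regs=(0,5,7,7,11,3,0)
  step pc=6: slt  $1, $4, $6  regs=(0,0,7,7,11,3,0)

5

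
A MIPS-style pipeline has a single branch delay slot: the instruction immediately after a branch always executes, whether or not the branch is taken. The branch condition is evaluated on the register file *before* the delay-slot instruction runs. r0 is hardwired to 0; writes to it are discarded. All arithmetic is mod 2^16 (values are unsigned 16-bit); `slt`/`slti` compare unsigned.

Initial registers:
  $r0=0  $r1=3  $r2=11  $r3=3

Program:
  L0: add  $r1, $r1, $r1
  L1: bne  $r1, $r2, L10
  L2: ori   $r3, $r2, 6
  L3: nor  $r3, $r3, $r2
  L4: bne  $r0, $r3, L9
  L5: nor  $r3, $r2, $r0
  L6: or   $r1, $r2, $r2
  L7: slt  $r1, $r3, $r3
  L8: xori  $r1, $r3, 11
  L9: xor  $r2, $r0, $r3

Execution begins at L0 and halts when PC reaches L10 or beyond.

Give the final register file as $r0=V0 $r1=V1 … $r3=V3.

#0 add  $r1, $r1, $r1 ; 0/6/11/3
#1 bne  $r1, $r2, L10 ; 0/6/11/3 ; →target
#2 ori   $r3, $r2, 6 ; 0/6/11/15

$r0=0 $r1=6 $r2=11 $r3=15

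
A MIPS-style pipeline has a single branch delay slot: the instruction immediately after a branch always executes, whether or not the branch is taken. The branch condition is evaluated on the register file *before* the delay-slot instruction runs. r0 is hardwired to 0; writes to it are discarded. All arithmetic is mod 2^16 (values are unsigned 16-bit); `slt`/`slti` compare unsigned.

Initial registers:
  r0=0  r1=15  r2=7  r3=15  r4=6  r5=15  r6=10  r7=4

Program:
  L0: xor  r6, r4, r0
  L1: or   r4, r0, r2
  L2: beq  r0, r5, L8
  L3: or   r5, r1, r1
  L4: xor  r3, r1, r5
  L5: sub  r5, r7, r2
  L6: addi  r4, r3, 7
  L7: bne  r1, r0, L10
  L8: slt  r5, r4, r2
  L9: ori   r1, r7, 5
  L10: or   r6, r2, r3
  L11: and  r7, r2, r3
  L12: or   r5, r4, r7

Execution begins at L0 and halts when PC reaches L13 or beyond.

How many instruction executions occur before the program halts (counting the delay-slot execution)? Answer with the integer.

  step pc=0: xor  r6, r4, r0  regs=(0,15,7,15,6,15,6,4)
  step pc=1: or   r4, r0, r2  regs=(0,15,7,15,7,15,6,4)
  step pc=2: beq  r0, r5, L8  cond=F  regs=(0,15,7,15,7,15,6,4)
  step pc=3: or   r5, r1, r1  regs=(0,15,7,15,7,15,6,4)
  step pc=4: xor  r3, r1, r5  regs=(0,15,7,0,7,15,6,4)
  step pc=5: sub  r5, r7, r2  regs=(0,15,7,0,7,65533,6,4)
  step pc=6: addi  r4, r3, 7  regs=(0,15,7,0,7,65533,6,4)
  step pc=7: bne  r1, r0, L10  cond=T  regs=(0,15,7,0,7,65533,6,4)
  step pc=8: slt  r5, r4, r2  regs=(0,15,7,0,7,0,6,4)
  step pc=10: or   r6, r2, r3  regs=(0,15,7,0,7,0,7,4)
  step pc=11: and  r7, r2, r3  regs=(0,15,7,0,7,0,7,0)
  step pc=12: or   r5, r4, r7  regs=(0,15,7,0,7,7,7,0)

12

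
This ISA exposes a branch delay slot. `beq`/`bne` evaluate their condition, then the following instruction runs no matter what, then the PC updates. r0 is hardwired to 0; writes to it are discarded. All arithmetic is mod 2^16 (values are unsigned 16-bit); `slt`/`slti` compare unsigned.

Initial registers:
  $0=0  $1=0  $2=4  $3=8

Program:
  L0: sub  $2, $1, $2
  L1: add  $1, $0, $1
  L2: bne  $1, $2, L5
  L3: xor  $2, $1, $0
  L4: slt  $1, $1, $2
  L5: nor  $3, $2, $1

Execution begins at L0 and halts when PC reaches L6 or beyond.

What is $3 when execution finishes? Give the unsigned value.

65535

  step pc=0: sub  $2, $1, $2  regs=(0,0,65532,8)
  step pc=1: add  $1, $0, $1  regs=(0,0,65532,8)
  step pc=2: bne  $1, $2, L5  cond=T  regs=(0,0,65532,8)
  step pc=3: xor  $2, $1, $0  regs=(0,0,0,8)
  step pc=5: nor  $3, $2, $1  regs=(0,0,0,65535)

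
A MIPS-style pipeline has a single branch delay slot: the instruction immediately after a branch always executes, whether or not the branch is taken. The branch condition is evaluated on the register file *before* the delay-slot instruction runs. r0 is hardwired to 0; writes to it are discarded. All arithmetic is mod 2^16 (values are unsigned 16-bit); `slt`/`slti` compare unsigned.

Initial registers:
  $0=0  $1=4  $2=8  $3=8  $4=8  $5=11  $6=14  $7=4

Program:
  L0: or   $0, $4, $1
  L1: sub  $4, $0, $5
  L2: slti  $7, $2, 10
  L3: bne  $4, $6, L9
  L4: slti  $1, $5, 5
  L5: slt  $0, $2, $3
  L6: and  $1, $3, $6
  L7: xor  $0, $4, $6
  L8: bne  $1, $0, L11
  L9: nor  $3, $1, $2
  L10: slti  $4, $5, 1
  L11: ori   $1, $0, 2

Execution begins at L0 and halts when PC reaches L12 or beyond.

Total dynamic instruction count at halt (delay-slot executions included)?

PC=0  or   $0, $4, $1        | $0=0 $1=4 $2=8 $3=8 $4=8 $5=11 $6=14 $7=4
PC=1  sub  $4, $0, $5        | $0=0 $1=4 $2=8 $3=8 $4=65525 $5=11 $6=14 $7=4
PC=2  slti  $7, $2, 10       | $0=0 $1=4 $2=8 $3=8 $4=65525 $5=11 $6=14 $7=1
PC=3  bne  $4, $6, L9        | $0=0 $1=4 $2=8 $3=8 $4=65525 $5=11 $6=14 $7=1  [TAKEN]
PC=4  slti  $1, $5, 5        | $0=0 $1=0 $2=8 $3=8 $4=65525 $5=11 $6=14 $7=1
PC=9  nor  $3, $1, $2        | $0=0 $1=0 $2=8 $3=65527 $4=65525 $5=11 $6=14 $7=1
PC=10 slti  $4, $5, 1        | $0=0 $1=0 $2=8 $3=65527 $4=0 $5=11 $6=14 $7=1
PC=11 ori   $1, $0, 2        | $0=0 $1=2 $2=8 $3=65527 $4=0 $5=11 $6=14 $7=1

8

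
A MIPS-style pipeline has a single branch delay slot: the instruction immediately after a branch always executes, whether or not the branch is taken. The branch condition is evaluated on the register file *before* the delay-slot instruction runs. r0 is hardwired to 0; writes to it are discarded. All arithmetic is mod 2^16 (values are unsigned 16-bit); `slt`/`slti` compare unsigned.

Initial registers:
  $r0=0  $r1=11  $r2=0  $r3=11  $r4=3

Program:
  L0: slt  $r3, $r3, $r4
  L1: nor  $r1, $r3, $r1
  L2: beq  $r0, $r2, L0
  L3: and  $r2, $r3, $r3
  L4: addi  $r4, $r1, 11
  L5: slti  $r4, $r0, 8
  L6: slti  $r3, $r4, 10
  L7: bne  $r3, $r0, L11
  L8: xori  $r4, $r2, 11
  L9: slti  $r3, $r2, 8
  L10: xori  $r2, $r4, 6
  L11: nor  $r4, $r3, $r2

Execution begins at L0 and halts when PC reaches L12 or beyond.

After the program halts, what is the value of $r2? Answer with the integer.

1

PC=0  slt  $r3, $r3, $r4     | $r0=0 $r1=11 $r2=0 $r3=0 $r4=3
PC=1  nor  $r1, $r3, $r1     | $r0=0 $r1=65524 $r2=0 $r3=0 $r4=3
PC=2  beq  $r0, $r2, L0      | $r0=0 $r1=65524 $r2=0 $r3=0 $r4=3  [TAKEN]
PC=3  and  $r2, $r3, $r3     | $r0=0 $r1=65524 $r2=0 $r3=0 $r4=3
PC=0  slt  $r3, $r3, $r4     | $r0=0 $r1=65524 $r2=0 $r3=1 $r4=3
PC=1  nor  $r1, $r3, $r1     | $r0=0 $r1=10 $r2=0 $r3=1 $r4=3
PC=2  beq  $r0, $r2, L0      | $r0=0 $r1=10 $r2=0 $r3=1 $r4=3  [TAKEN]
PC=3  and  $r2, $r3, $r3     | $r0=0 $r1=10 $r2=1 $r3=1 $r4=3
PC=0  slt  $r3, $r3, $r4     | $r0=0 $r1=10 $r2=1 $r3=1 $r4=3
PC=1  nor  $r1, $r3, $r1     | $r0=0 $r1=65524 $r2=1 $r3=1 $r4=3
PC=2  beq  $r0, $r2, L0      | $r0=0 $r1=65524 $r2=1 $r3=1 $r4=3  [not taken]
PC=3  and  $r2, $r3, $r3     | $r0=0 $r1=65524 $r2=1 $r3=1 $r4=3
PC=4  addi  $r4, $r1, 11     | $r0=0 $r1=65524 $r2=1 $r3=1 $r4=65535
PC=5  slti  $r4, $r0, 8      | $r0=0 $r1=65524 $r2=1 $r3=1 $r4=1
PC=6  slti  $r3, $r4, 10     | $r0=0 $r1=65524 $r2=1 $r3=1 $r4=1
PC=7  bne  $r3, $r0, L11     | $r0=0 $r1=65524 $r2=1 $r3=1 $r4=1  [TAKEN]
PC=8  xori  $r4, $r2, 11     | $r0=0 $r1=65524 $r2=1 $r3=1 $r4=10
PC=11 nor  $r4, $r3, $r2     | $r0=0 $r1=65524 $r2=1 $r3=1 $r4=65534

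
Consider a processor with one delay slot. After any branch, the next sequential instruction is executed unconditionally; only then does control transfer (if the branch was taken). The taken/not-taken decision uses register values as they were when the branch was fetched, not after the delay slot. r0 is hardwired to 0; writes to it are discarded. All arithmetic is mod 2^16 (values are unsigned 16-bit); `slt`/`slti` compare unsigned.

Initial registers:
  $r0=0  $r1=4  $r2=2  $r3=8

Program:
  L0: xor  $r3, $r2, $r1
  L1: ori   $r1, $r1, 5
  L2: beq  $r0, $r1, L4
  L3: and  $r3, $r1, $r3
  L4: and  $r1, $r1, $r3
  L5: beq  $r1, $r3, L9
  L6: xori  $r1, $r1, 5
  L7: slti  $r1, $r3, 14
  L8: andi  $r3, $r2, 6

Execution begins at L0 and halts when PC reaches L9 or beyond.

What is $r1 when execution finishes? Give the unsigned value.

1

  step pc=0: xor  $r3, $r2, $r1  regs=(0,4,2,6)
  step pc=1: ori   $r1, $r1, 5  regs=(0,5,2,6)
  step pc=2: beq  $r0, $r1, L4  cond=F  regs=(0,5,2,6)
  step pc=3: and  $r3, $r1, $r3  regs=(0,5,2,4)
  step pc=4: and  $r1, $r1, $r3  regs=(0,4,2,4)
  step pc=5: beq  $r1, $r3, L9  cond=T  regs=(0,4,2,4)
  step pc=6: xori  $r1, $r1, 5  regs=(0,1,2,4)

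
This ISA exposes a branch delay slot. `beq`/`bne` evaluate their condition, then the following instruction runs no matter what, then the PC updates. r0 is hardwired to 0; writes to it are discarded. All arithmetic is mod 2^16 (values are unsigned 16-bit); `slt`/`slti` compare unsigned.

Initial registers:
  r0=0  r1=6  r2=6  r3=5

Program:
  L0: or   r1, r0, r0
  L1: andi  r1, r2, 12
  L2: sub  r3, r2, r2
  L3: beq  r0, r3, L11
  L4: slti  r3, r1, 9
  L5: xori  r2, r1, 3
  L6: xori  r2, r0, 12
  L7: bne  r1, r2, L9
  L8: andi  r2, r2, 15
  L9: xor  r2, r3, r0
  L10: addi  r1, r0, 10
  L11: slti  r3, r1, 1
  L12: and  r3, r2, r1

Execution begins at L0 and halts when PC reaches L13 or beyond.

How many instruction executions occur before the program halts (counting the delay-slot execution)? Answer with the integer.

[0] or   r1, r0, r0  →  {r0:0, r1:0, r2:6, r3:5}
[1] andi  r1, r2, 12  →  {r0:0, r1:4, r2:6, r3:5}
[2] sub  r3, r2, r2  →  {r0:0, r1:4, r2:6, r3:0}
[3] beq  r0, r3, L11  →  {r0:0, r1:4, r2:6, r3:0}  ⟨branch taken⟩
[4] slti  r3, r1, 9  →  {r0:0, r1:4, r2:6, r3:1}
[11] slti  r3, r1, 1  →  {r0:0, r1:4, r2:6, r3:0}
[12] and  r3, r2, r1  →  {r0:0, r1:4, r2:6, r3:4}

7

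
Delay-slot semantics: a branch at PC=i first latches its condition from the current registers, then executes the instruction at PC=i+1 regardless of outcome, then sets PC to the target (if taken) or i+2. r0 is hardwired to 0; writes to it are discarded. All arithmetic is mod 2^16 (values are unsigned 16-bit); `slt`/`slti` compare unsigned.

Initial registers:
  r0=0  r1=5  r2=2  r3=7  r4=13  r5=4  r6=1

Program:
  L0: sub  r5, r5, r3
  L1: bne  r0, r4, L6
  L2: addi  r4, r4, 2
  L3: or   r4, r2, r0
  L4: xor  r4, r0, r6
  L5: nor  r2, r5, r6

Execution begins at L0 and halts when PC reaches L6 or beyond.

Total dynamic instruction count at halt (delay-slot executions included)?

3

[0] sub  r5, r5, r3  →  {r0:0, r1:5, r2:2, r3:7, r4:13, r5:65533, r6:1}
[1] bne  r0, r4, L6  →  {r0:0, r1:5, r2:2, r3:7, r4:13, r5:65533, r6:1}  ⟨branch taken⟩
[2] addi  r4, r4, 2  →  {r0:0, r1:5, r2:2, r3:7, r4:15, r5:65533, r6:1}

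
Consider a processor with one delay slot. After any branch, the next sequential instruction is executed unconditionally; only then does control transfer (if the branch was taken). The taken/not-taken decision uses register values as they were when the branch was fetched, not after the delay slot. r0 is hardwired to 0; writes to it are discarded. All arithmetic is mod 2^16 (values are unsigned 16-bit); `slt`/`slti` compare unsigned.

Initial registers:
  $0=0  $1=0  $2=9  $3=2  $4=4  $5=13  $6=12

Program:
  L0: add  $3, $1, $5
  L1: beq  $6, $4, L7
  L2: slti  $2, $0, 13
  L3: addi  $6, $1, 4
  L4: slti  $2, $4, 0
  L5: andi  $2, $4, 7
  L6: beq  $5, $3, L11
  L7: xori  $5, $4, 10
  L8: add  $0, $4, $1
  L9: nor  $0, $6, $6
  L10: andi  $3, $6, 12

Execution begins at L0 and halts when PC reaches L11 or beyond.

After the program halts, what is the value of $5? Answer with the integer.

14

[0] add  $3, $1, $5  →  {$0:0, $1:0, $2:9, $3:13, $4:4, $5:13, $6:12}
[1] beq  $6, $4, L7  →  {$0:0, $1:0, $2:9, $3:13, $4:4, $5:13, $6:12}  ⟨branch fallthrough⟩
[2] slti  $2, $0, 13  →  {$0:0, $1:0, $2:1, $3:13, $4:4, $5:13, $6:12}
[3] addi  $6, $1, 4  →  {$0:0, $1:0, $2:1, $3:13, $4:4, $5:13, $6:4}
[4] slti  $2, $4, 0  →  {$0:0, $1:0, $2:0, $3:13, $4:4, $5:13, $6:4}
[5] andi  $2, $4, 7  →  {$0:0, $1:0, $2:4, $3:13, $4:4, $5:13, $6:4}
[6] beq  $5, $3, L11  →  {$0:0, $1:0, $2:4, $3:13, $4:4, $5:13, $6:4}  ⟨branch taken⟩
[7] xori  $5, $4, 10  →  {$0:0, $1:0, $2:4, $3:13, $4:4, $5:14, $6:4}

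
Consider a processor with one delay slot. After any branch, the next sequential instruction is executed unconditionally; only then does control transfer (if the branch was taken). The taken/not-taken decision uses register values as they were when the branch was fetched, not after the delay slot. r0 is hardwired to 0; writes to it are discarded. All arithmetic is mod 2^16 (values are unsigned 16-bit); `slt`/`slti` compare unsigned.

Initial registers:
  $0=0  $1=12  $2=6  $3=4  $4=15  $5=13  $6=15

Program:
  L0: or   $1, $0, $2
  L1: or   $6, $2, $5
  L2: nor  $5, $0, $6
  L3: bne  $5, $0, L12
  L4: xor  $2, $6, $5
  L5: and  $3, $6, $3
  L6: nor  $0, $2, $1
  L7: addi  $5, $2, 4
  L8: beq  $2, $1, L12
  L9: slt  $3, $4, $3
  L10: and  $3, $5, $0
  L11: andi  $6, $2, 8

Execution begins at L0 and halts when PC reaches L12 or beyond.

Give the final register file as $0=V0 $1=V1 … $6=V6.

$0=0 $1=6 $2=65535 $3=4 $4=15 $5=65520 $6=15

  step pc=0: or   $1, $0, $2  regs=(0,6,6,4,15,13,15)
  step pc=1: or   $6, $2, $5  regs=(0,6,6,4,15,13,15)
  step pc=2: nor  $5, $0, $6  regs=(0,6,6,4,15,65520,15)
  step pc=3: bne  $5, $0, L12  cond=T  regs=(0,6,6,4,15,65520,15)
  step pc=4: xor  $2, $6, $5  regs=(0,6,65535,4,15,65520,15)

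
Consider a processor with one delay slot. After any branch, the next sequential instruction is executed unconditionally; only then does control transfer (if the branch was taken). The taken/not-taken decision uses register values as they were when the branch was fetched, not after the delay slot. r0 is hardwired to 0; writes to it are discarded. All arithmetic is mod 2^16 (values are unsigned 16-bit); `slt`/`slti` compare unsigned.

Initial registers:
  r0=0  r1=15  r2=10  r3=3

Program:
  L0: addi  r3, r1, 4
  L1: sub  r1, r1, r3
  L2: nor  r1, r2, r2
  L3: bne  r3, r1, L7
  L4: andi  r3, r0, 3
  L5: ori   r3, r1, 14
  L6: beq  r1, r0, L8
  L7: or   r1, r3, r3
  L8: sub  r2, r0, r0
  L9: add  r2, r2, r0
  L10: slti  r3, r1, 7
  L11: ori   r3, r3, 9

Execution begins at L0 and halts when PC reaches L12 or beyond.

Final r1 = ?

[0] addi  r3, r1, 4  →  {r0:0, r1:15, r2:10, r3:19}
[1] sub  r1, r1, r3  →  {r0:0, r1:65532, r2:10, r3:19}
[2] nor  r1, r2, r2  →  {r0:0, r1:65525, r2:10, r3:19}
[3] bne  r3, r1, L7  →  {r0:0, r1:65525, r2:10, r3:19}  ⟨branch taken⟩
[4] andi  r3, r0, 3  →  {r0:0, r1:65525, r2:10, r3:0}
[7] or   r1, r3, r3  →  {r0:0, r1:0, r2:10, r3:0}
[8] sub  r2, r0, r0  →  {r0:0, r1:0, r2:0, r3:0}
[9] add  r2, r2, r0  →  {r0:0, r1:0, r2:0, r3:0}
[10] slti  r3, r1, 7  →  {r0:0, r1:0, r2:0, r3:1}
[11] ori   r3, r3, 9  →  {r0:0, r1:0, r2:0, r3:9}

0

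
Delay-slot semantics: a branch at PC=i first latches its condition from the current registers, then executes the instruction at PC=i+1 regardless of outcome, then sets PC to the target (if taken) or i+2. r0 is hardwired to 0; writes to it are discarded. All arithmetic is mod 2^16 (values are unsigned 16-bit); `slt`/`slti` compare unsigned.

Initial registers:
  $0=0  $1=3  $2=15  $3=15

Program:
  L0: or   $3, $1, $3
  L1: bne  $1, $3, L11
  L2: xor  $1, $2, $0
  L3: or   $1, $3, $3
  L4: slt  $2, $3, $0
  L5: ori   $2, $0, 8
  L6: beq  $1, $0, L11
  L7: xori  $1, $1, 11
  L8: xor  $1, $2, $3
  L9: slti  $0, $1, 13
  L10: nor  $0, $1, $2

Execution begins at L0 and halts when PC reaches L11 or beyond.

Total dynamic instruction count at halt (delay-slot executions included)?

3

  step pc=0: or   $3, $1, $3  regs=(0,3,15,15)
  step pc=1: bne  $1, $3, L11  cond=T  regs=(0,3,15,15)
  step pc=2: xor  $1, $2, $0  regs=(0,15,15,15)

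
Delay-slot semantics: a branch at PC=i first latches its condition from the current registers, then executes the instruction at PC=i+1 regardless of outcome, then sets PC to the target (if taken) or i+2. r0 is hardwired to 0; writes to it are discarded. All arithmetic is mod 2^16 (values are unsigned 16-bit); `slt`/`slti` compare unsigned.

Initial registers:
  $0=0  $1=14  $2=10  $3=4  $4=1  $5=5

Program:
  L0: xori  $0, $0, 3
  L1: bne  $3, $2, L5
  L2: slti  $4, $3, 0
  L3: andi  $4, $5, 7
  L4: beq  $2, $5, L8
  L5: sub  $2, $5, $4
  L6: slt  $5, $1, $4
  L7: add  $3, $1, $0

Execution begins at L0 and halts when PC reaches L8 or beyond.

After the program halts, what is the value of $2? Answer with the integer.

#0 xori  $0, $0, 3 ; 0/14/10/4/1/5
#1 bne  $3, $2, L5 ; 0/14/10/4/1/5 ; →target
#2 slti  $4, $3, 0 ; 0/14/10/4/0/5
#5 sub  $2, $5, $4 ; 0/14/5/4/0/5
#6 slt  $5, $1, $4 ; 0/14/5/4/0/0
#7 add  $3, $1, $0 ; 0/14/5/14/0/0

5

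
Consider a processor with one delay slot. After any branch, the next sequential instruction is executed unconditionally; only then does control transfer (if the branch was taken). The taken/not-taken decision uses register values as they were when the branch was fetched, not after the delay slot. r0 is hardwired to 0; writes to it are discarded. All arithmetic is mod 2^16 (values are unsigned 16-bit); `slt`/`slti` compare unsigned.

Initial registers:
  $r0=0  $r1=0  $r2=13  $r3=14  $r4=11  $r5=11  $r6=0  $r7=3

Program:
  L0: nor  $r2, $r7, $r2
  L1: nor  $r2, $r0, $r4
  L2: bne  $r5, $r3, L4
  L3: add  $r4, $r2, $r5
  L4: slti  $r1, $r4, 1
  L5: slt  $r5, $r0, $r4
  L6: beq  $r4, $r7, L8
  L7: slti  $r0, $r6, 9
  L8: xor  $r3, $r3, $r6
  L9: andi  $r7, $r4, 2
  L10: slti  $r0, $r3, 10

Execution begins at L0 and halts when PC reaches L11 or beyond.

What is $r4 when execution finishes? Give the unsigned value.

65535

PC=0  nor  $r2, $r7, $r2     | $r0=0 $r1=0 $r2=65520 $r3=14 $r4=11 $r5=11 $r6=0 $r7=3
PC=1  nor  $r2, $r0, $r4     | $r0=0 $r1=0 $r2=65524 $r3=14 $r4=11 $r5=11 $r6=0 $r7=3
PC=2  bne  $r5, $r3, L4      | $r0=0 $r1=0 $r2=65524 $r3=14 $r4=11 $r5=11 $r6=0 $r7=3  [TAKEN]
PC=3  add  $r4, $r2, $r5     | $r0=0 $r1=0 $r2=65524 $r3=14 $r4=65535 $r5=11 $r6=0 $r7=3
PC=4  slti  $r1, $r4, 1      | $r0=0 $r1=0 $r2=65524 $r3=14 $r4=65535 $r5=11 $r6=0 $r7=3
PC=5  slt  $r5, $r0, $r4     | $r0=0 $r1=0 $r2=65524 $r3=14 $r4=65535 $r5=1 $r6=0 $r7=3
PC=6  beq  $r4, $r7, L8      | $r0=0 $r1=0 $r2=65524 $r3=14 $r4=65535 $r5=1 $r6=0 $r7=3  [not taken]
PC=7  slti  $r0, $r6, 9      | $r0=0 $r1=0 $r2=65524 $r3=14 $r4=65535 $r5=1 $r6=0 $r7=3
PC=8  xor  $r3, $r3, $r6     | $r0=0 $r1=0 $r2=65524 $r3=14 $r4=65535 $r5=1 $r6=0 $r7=3
PC=9  andi  $r7, $r4, 2      | $r0=0 $r1=0 $r2=65524 $r3=14 $r4=65535 $r5=1 $r6=0 $r7=2
PC=10 slti  $r0, $r3, 10     | $r0=0 $r1=0 $r2=65524 $r3=14 $r4=65535 $r5=1 $r6=0 $r7=2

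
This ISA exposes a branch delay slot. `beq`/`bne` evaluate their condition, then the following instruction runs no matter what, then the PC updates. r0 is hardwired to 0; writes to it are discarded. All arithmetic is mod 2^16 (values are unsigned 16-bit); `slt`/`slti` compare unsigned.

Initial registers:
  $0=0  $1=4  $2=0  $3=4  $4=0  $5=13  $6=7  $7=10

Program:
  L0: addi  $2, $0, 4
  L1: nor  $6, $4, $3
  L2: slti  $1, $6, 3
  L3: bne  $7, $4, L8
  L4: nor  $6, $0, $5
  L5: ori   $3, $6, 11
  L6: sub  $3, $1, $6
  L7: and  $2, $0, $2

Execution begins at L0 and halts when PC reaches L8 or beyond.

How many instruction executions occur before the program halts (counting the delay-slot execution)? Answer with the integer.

5

  step pc=0: addi  $2, $0, 4  regs=(0,4,4,4,0,13,7,10)
  step pc=1: nor  $6, $4, $3  regs=(0,4,4,4,0,13,65531,10)
  step pc=2: slti  $1, $6, 3  regs=(0,0,4,4,0,13,65531,10)
  step pc=3: bne  $7, $4, L8  cond=T  regs=(0,0,4,4,0,13,65531,10)
  step pc=4: nor  $6, $0, $5  regs=(0,0,4,4,0,13,65522,10)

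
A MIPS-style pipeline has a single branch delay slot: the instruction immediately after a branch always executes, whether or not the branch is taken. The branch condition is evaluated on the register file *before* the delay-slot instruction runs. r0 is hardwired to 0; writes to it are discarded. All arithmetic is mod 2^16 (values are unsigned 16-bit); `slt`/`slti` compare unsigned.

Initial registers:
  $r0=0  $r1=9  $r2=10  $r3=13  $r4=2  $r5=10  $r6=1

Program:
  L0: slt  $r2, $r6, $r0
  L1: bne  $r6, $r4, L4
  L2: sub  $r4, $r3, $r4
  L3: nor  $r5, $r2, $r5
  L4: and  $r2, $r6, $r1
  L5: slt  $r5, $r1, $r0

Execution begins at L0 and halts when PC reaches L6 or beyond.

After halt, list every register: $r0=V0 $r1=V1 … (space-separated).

  step pc=0: slt  $r2, $r6, $r0  regs=(0,9,0,13,2,10,1)
  step pc=1: bne  $r6, $r4, L4  cond=T  regs=(0,9,0,13,2,10,1)
  step pc=2: sub  $r4, $r3, $r4  regs=(0,9,0,13,11,10,1)
  step pc=4: and  $r2, $r6, $r1  regs=(0,9,1,13,11,10,1)
  step pc=5: slt  $r5, $r1, $r0  regs=(0,9,1,13,11,0,1)

$r0=0 $r1=9 $r2=1 $r3=13 $r4=11 $r5=0 $r6=1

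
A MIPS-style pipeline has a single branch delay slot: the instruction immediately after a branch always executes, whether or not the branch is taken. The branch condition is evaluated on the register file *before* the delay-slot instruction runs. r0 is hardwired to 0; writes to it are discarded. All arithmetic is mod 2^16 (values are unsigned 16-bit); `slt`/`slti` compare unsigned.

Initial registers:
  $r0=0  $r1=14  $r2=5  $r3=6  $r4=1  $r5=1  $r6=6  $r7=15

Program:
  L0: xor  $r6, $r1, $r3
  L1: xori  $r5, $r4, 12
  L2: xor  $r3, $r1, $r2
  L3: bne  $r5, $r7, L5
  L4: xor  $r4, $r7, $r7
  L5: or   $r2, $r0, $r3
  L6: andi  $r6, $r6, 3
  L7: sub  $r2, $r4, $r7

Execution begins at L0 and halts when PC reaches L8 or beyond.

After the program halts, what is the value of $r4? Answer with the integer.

[0] xor  $r6, $r1, $r3  →  {$r0:0, $r1:14, $r2:5, $r3:6, $r4:1, $r5:1, $r6:8, $r7:15}
[1] xori  $r5, $r4, 12  →  {$r0:0, $r1:14, $r2:5, $r3:6, $r4:1, $r5:13, $r6:8, $r7:15}
[2] xor  $r3, $r1, $r2  →  {$r0:0, $r1:14, $r2:5, $r3:11, $r4:1, $r5:13, $r6:8, $r7:15}
[3] bne  $r5, $r7, L5  →  {$r0:0, $r1:14, $r2:5, $r3:11, $r4:1, $r5:13, $r6:8, $r7:15}  ⟨branch taken⟩
[4] xor  $r4, $r7, $r7  →  {$r0:0, $r1:14, $r2:5, $r3:11, $r4:0, $r5:13, $r6:8, $r7:15}
[5] or   $r2, $r0, $r3  →  {$r0:0, $r1:14, $r2:11, $r3:11, $r4:0, $r5:13, $r6:8, $r7:15}
[6] andi  $r6, $r6, 3  →  {$r0:0, $r1:14, $r2:11, $r3:11, $r4:0, $r5:13, $r6:0, $r7:15}
[7] sub  $r2, $r4, $r7  →  {$r0:0, $r1:14, $r2:65521, $r3:11, $r4:0, $r5:13, $r6:0, $r7:15}

0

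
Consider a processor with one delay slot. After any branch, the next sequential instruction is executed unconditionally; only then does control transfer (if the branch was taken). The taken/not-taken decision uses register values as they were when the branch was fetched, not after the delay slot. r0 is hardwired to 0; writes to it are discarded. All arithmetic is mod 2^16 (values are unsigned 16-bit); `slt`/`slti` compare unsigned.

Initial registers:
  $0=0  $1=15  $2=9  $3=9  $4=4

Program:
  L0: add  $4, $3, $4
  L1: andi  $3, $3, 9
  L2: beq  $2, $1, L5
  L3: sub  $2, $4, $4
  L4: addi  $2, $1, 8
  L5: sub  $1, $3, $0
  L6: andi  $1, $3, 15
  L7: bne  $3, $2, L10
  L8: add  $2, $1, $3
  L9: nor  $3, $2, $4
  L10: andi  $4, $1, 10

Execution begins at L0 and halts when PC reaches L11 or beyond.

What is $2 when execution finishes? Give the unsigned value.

18

[0] add  $4, $3, $4  →  {$0:0, $1:15, $2:9, $3:9, $4:13}
[1] andi  $3, $3, 9  →  {$0:0, $1:15, $2:9, $3:9, $4:13}
[2] beq  $2, $1, L5  →  {$0:0, $1:15, $2:9, $3:9, $4:13}  ⟨branch fallthrough⟩
[3] sub  $2, $4, $4  →  {$0:0, $1:15, $2:0, $3:9, $4:13}
[4] addi  $2, $1, 8  →  {$0:0, $1:15, $2:23, $3:9, $4:13}
[5] sub  $1, $3, $0  →  {$0:0, $1:9, $2:23, $3:9, $4:13}
[6] andi  $1, $3, 15  →  {$0:0, $1:9, $2:23, $3:9, $4:13}
[7] bne  $3, $2, L10  →  {$0:0, $1:9, $2:23, $3:9, $4:13}  ⟨branch taken⟩
[8] add  $2, $1, $3  →  {$0:0, $1:9, $2:18, $3:9, $4:13}
[10] andi  $4, $1, 10  →  {$0:0, $1:9, $2:18, $3:9, $4:8}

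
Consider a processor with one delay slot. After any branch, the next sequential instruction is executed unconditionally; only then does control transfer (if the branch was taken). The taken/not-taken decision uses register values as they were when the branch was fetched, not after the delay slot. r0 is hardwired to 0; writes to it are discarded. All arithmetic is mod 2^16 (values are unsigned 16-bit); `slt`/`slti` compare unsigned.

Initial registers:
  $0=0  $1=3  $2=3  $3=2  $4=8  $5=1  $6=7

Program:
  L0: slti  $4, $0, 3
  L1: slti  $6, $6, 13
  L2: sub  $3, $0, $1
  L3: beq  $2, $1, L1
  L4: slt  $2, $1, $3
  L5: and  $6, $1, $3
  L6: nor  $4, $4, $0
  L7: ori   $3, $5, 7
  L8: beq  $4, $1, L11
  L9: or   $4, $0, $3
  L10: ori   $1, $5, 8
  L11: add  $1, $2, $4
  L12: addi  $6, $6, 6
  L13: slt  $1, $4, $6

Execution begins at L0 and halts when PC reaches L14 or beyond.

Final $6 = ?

  step pc=0: slti  $4, $0, 3  regs=(0,3,3,2,1,1,7)
  step pc=1: slti  $6, $6, 13  regs=(0,3,3,2,1,1,1)
  step pc=2: sub  $3, $0, $1  regs=(0,3,3,65533,1,1,1)
  step pc=3: beq  $2, $1, L1  cond=T  regs=(0,3,3,65533,1,1,1)
  step pc=4: slt  $2, $1, $3  regs=(0,3,1,65533,1,1,1)
  step pc=1: slti  $6, $6, 13  regs=(0,3,1,65533,1,1,1)
  step pc=2: sub  $3, $0, $1  regs=(0,3,1,65533,1,1,1)
  step pc=3: beq  $2, $1, L1  cond=F  regs=(0,3,1,65533,1,1,1)
  step pc=4: slt  $2, $1, $3  regs=(0,3,1,65533,1,1,1)
  step pc=5: and  $6, $1, $3  regs=(0,3,1,65533,1,1,1)
  step pc=6: nor  $4, $4, $0  regs=(0,3,1,65533,65534,1,1)
  step pc=7: ori   $3, $5, 7  regs=(0,3,1,7,65534,1,1)
  step pc=8: beq  $4, $1, L11  cond=F  regs=(0,3,1,7,65534,1,1)
  step pc=9: or   $4, $0, $3  regs=(0,3,1,7,7,1,1)
  step pc=10: ori   $1, $5, 8  regs=(0,9,1,7,7,1,1)
  step pc=11: add  $1, $2, $4  regs=(0,8,1,7,7,1,1)
  step pc=12: addi  $6, $6, 6  regs=(0,8,1,7,7,1,7)
  step pc=13: slt  $1, $4, $6  regs=(0,0,1,7,7,1,7)

7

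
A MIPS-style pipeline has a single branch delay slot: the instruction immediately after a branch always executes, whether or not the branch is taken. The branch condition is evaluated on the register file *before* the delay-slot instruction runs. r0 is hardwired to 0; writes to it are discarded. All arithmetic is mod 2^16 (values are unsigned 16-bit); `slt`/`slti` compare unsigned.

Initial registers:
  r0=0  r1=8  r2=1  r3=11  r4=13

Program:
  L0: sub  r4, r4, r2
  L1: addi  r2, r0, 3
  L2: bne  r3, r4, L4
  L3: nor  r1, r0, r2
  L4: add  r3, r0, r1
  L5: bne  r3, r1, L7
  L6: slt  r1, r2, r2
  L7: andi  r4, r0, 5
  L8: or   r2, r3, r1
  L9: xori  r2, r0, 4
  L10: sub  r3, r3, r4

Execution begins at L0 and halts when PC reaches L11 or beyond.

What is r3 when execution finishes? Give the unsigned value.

  step pc=0: sub  r4, r4, r2  regs=(0,8,1,11,12)
  step pc=1: addi  r2, r0, 3  regs=(0,8,3,11,12)
  step pc=2: bne  r3, r4, L4  cond=T  regs=(0,8,3,11,12)
  step pc=3: nor  r1, r0, r2  regs=(0,65532,3,11,12)
  step pc=4: add  r3, r0, r1  regs=(0,65532,3,65532,12)
  step pc=5: bne  r3, r1, L7  cond=F  regs=(0,65532,3,65532,12)
  step pc=6: slt  r1, r2, r2  regs=(0,0,3,65532,12)
  step pc=7: andi  r4, r0, 5  regs=(0,0,3,65532,0)
  step pc=8: or   r2, r3, r1  regs=(0,0,65532,65532,0)
  step pc=9: xori  r2, r0, 4  regs=(0,0,4,65532,0)
  step pc=10: sub  r3, r3, r4  regs=(0,0,4,65532,0)

65532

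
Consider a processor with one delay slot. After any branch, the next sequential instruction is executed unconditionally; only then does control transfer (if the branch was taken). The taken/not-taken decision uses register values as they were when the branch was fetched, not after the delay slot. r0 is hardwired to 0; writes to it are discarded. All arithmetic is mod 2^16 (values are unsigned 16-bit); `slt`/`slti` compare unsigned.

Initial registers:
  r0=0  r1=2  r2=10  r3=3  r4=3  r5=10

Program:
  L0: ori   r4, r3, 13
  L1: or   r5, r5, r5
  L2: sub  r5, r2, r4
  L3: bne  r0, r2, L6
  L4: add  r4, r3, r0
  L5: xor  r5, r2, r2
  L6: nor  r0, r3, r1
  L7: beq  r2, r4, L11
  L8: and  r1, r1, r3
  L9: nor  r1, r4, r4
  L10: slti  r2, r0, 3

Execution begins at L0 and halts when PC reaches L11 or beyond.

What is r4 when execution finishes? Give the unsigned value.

[0] ori   r4, r3, 13  →  {r0:0, r1:2, r2:10, r3:3, r4:15, r5:10}
[1] or   r5, r5, r5  →  {r0:0, r1:2, r2:10, r3:3, r4:15, r5:10}
[2] sub  r5, r2, r4  →  {r0:0, r1:2, r2:10, r3:3, r4:15, r5:65531}
[3] bne  r0, r2, L6  →  {r0:0, r1:2, r2:10, r3:3, r4:15, r5:65531}  ⟨branch taken⟩
[4] add  r4, r3, r0  →  {r0:0, r1:2, r2:10, r3:3, r4:3, r5:65531}
[6] nor  r0, r3, r1  →  {r0:0, r1:2, r2:10, r3:3, r4:3, r5:65531}
[7] beq  r2, r4, L11  →  {r0:0, r1:2, r2:10, r3:3, r4:3, r5:65531}  ⟨branch fallthrough⟩
[8] and  r1, r1, r3  →  {r0:0, r1:2, r2:10, r3:3, r4:3, r5:65531}
[9] nor  r1, r4, r4  →  {r0:0, r1:65532, r2:10, r3:3, r4:3, r5:65531}
[10] slti  r2, r0, 3  →  {r0:0, r1:65532, r2:1, r3:3, r4:3, r5:65531}

3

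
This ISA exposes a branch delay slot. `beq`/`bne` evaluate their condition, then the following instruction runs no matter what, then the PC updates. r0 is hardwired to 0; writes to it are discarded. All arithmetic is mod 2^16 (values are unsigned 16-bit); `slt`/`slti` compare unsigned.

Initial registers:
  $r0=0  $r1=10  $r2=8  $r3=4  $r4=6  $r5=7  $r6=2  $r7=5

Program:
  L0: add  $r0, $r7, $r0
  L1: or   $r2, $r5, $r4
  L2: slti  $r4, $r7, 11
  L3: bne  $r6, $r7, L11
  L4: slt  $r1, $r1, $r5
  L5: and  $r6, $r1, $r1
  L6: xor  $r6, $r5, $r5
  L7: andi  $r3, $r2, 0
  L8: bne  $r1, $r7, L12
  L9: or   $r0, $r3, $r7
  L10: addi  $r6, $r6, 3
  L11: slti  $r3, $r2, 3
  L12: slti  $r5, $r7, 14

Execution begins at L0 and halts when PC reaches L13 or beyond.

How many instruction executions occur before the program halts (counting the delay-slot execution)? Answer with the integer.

[0] add  $r0, $r7, $r0  →  {$r0:0, $r1:10, $r2:8, $r3:4, $r4:6, $r5:7, $r6:2, $r7:5}
[1] or   $r2, $r5, $r4  →  {$r0:0, $r1:10, $r2:7, $r3:4, $r4:6, $r5:7, $r6:2, $r7:5}
[2] slti  $r4, $r7, 11  →  {$r0:0, $r1:10, $r2:7, $r3:4, $r4:1, $r5:7, $r6:2, $r7:5}
[3] bne  $r6, $r7, L11  →  {$r0:0, $r1:10, $r2:7, $r3:4, $r4:1, $r5:7, $r6:2, $r7:5}  ⟨branch taken⟩
[4] slt  $r1, $r1, $r5  →  {$r0:0, $r1:0, $r2:7, $r3:4, $r4:1, $r5:7, $r6:2, $r7:5}
[11] slti  $r3, $r2, 3  →  {$r0:0, $r1:0, $r2:7, $r3:0, $r4:1, $r5:7, $r6:2, $r7:5}
[12] slti  $r5, $r7, 14  →  {$r0:0, $r1:0, $r2:7, $r3:0, $r4:1, $r5:1, $r6:2, $r7:5}

7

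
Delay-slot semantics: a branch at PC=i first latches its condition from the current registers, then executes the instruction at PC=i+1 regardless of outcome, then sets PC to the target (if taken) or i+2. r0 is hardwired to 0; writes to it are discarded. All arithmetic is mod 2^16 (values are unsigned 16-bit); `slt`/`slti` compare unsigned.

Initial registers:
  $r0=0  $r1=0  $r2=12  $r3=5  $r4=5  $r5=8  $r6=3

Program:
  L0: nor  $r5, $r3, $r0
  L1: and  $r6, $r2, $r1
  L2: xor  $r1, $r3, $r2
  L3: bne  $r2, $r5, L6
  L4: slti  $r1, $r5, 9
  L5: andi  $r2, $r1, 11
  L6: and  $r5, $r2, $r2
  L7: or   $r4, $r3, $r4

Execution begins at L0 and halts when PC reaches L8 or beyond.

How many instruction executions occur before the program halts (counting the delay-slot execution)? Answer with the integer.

7

PC=0  nor  $r5, $r3, $r0     | $r0=0 $r1=0 $r2=12 $r3=5 $r4=5 $r5=65530 $r6=3
PC=1  and  $r6, $r2, $r1     | $r0=0 $r1=0 $r2=12 $r3=5 $r4=5 $r5=65530 $r6=0
PC=2  xor  $r1, $r3, $r2     | $r0=0 $r1=9 $r2=12 $r3=5 $r4=5 $r5=65530 $r6=0
PC=3  bne  $r2, $r5, L6      | $r0=0 $r1=9 $r2=12 $r3=5 $r4=5 $r5=65530 $r6=0  [TAKEN]
PC=4  slti  $r1, $r5, 9      | $r0=0 $r1=0 $r2=12 $r3=5 $r4=5 $r5=65530 $r6=0
PC=6  and  $r5, $r2, $r2     | $r0=0 $r1=0 $r2=12 $r3=5 $r4=5 $r5=12 $r6=0
PC=7  or   $r4, $r3, $r4     | $r0=0 $r1=0 $r2=12 $r3=5 $r4=5 $r5=12 $r6=0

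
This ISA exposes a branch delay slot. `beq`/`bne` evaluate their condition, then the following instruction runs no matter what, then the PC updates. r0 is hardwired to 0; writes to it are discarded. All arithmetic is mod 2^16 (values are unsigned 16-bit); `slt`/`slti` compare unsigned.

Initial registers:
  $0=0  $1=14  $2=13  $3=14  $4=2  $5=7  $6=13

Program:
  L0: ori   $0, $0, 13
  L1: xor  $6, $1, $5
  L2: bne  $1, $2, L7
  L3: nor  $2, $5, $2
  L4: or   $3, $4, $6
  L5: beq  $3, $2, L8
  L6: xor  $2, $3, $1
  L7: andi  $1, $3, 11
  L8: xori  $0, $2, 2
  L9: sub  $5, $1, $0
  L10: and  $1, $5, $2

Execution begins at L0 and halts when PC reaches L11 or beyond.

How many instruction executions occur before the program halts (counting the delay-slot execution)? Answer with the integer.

  step pc=0: ori   $0, $0, 13  regs=(0,14,13,14,2,7,13)
  step pc=1: xor  $6, $1, $5  regs=(0,14,13,14,2,7,9)
  step pc=2: bne  $1, $2, L7  cond=T  regs=(0,14,13,14,2,7,9)
  step pc=3: nor  $2, $5, $2  regs=(0,14,65520,14,2,7,9)
  step pc=7: andi  $1, $3, 11  regs=(0,10,65520,14,2,7,9)
  step pc=8: xori  $0, $2, 2  regs=(0,10,65520,14,2,7,9)
  step pc=9: sub  $5, $1, $0  regs=(0,10,65520,14,2,10,9)
  step pc=10: and  $1, $5, $2  regs=(0,0,65520,14,2,10,9)

8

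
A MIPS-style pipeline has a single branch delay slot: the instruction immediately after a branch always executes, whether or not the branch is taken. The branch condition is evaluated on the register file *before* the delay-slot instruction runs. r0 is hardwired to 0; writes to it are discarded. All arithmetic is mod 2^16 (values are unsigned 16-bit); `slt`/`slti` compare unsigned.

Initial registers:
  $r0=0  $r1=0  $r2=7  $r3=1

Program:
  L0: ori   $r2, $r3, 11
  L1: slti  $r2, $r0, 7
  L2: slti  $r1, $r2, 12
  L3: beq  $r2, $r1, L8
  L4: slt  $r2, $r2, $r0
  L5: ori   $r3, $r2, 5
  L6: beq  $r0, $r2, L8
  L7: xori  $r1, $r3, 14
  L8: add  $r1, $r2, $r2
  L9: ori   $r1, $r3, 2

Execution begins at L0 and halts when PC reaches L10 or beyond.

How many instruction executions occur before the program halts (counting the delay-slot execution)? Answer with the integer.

#0 ori   $r2, $r3, 11 ; 0/0/11/1
#1 slti  $r2, $r0, 7 ; 0/0/1/1
#2 slti  $r1, $r2, 12 ; 0/1/1/1
#3 beq  $r2, $r1, L8 ; 0/1/1/1 ; →target
#4 slt  $r2, $r2, $r0 ; 0/1/0/1
#8 add  $r1, $r2, $r2 ; 0/0/0/1
#9 ori   $r1, $r3, 2 ; 0/3/0/1

7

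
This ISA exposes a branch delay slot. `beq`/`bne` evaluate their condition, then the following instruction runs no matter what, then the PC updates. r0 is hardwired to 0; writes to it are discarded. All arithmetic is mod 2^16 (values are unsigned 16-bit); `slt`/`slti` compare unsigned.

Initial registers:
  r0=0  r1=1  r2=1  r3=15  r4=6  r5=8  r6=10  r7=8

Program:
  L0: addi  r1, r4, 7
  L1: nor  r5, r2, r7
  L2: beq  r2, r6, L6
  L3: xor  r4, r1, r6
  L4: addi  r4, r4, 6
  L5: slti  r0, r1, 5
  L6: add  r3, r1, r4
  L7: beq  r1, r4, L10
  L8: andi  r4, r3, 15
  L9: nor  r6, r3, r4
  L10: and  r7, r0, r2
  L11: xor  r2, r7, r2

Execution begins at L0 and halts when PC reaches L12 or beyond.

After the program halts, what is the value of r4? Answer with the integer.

PC=0  addi  r1, r4, 7        | r0=0 r1=13 r2=1 r3=15 r4=6 r5=8 r6=10 r7=8
PC=1  nor  r5, r2, r7        | r0=0 r1=13 r2=1 r3=15 r4=6 r5=65526 r6=10 r7=8
PC=2  beq  r2, r6, L6        | r0=0 r1=13 r2=1 r3=15 r4=6 r5=65526 r6=10 r7=8  [not taken]
PC=3  xor  r4, r1, r6        | r0=0 r1=13 r2=1 r3=15 r4=7 r5=65526 r6=10 r7=8
PC=4  addi  r4, r4, 6        | r0=0 r1=13 r2=1 r3=15 r4=13 r5=65526 r6=10 r7=8
PC=5  slti  r0, r1, 5        | r0=0 r1=13 r2=1 r3=15 r4=13 r5=65526 r6=10 r7=8
PC=6  add  r3, r1, r4        | r0=0 r1=13 r2=1 r3=26 r4=13 r5=65526 r6=10 r7=8
PC=7  beq  r1, r4, L10       | r0=0 r1=13 r2=1 r3=26 r4=13 r5=65526 r6=10 r7=8  [TAKEN]
PC=8  andi  r4, r3, 15       | r0=0 r1=13 r2=1 r3=26 r4=10 r5=65526 r6=10 r7=8
PC=10 and  r7, r0, r2        | r0=0 r1=13 r2=1 r3=26 r4=10 r5=65526 r6=10 r7=0
PC=11 xor  r2, r7, r2        | r0=0 r1=13 r2=1 r3=26 r4=10 r5=65526 r6=10 r7=0

10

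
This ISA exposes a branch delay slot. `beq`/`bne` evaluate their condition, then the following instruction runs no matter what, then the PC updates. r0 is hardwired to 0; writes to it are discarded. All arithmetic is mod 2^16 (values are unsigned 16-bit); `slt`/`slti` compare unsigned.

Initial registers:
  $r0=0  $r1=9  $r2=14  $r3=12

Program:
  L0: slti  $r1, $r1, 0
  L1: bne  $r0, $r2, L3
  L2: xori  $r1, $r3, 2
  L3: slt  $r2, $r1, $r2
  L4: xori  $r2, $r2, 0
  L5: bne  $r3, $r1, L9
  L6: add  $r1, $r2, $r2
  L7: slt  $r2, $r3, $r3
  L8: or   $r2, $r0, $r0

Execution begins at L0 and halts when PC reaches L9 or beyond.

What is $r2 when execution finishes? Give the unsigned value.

#0 slti  $r1, $r1, 0 ; 0/0/14/12
#1 bne  $r0, $r2, L3 ; 0/0/14/12 ; →target
#2 xori  $r1, $r3, 2 ; 0/14/14/12
#3 slt  $r2, $r1, $r2 ; 0/14/0/12
#4 xori  $r2, $r2, 0 ; 0/14/0/12
#5 bne  $r3, $r1, L9 ; 0/14/0/12 ; →target
#6 add  $r1, $r2, $r2 ; 0/0/0/12

0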